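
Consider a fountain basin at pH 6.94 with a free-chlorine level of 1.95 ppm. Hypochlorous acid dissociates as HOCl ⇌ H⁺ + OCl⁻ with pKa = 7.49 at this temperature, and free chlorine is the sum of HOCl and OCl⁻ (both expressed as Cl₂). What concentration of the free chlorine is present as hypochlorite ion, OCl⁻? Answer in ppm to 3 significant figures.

0.429 ppm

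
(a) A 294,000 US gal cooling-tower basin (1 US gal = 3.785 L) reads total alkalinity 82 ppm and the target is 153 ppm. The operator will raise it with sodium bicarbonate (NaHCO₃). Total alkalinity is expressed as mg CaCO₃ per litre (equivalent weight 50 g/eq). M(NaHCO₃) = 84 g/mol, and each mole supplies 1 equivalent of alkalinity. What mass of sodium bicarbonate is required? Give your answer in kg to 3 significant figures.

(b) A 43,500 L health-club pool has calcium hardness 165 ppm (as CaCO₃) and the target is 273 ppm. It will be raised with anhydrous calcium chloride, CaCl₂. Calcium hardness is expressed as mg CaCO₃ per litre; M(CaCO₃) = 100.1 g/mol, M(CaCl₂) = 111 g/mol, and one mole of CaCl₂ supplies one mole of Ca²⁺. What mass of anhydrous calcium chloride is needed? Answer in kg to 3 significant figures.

(a) Volume: 294,000 US gal × 3.785 L/gal = 1,112,790 L.
(a) Alkalinity to add: (153 − 82) = 71 mg/L as CaCO₃ × 1,112,790 L = 79,010 g as CaCO₃.
(a) Equivalents: 79,010 g ÷ 50 g/eq = 1580 eq.
(a) NaHCO₃ supplies 1 eq per mole → 1580 mol.
(a) Mass: 1580 mol × 84 g/mol = 132,700 g.

(b) Hardness to add: (273 − 165) = 108 mg/L as CaCO₃ × 43,500 L = 4698 g as CaCO₃.
(b) Moles of Ca²⁺ (1 mol Ca²⁺ ≡ 1 mol CaCO₃): 4698 / 100.1 g/mol = 46.93 mol.
(b) Mass of CaCl₂: 46.93 × 111 = 5210 g.

(a) 133 kg; (b) 5.21 kg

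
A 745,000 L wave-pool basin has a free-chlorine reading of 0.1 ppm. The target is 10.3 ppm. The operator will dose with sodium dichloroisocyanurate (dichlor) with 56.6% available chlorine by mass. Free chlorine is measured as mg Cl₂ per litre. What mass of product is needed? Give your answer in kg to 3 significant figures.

13.4 kg

Chlorine deficit: 10.3 − 0.1 = 10.2 ppm = 10.2 mg/L as Cl₂.
Cl₂ equivalent needed: 10.2 mg/L × 745,000 L = 7,599,000 mg = 7599 g.
Product at 56.6% available chlorine: 7599 / 0.566 = 13,430 g.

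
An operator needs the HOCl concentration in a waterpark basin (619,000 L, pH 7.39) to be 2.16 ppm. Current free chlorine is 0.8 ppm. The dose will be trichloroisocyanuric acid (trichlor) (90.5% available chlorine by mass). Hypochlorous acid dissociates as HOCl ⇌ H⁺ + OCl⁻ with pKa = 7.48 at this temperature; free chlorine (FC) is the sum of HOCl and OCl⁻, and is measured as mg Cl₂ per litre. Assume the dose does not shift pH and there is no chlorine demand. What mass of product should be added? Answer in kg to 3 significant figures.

[OCl⁻]/[HOCl] = 10^(pH − pKa) = 10^(7.39 − 7.48) = 0.8128; fraction as HOCl = 1/(1 + 0.8128) = 0.5516.
Free chlorine required for 2.16 ppm HOCl: 2.16 / 0.5516 = 3.916 ppm.
FC to add: 3.916 − 0.8 = 3.116 mg/L as Cl₂.
Cl₂ equivalent: 3.116 mg/L × 619,000 L = 1929 g.
Product at 90.5% available Cl: 1929 / 0.905 = 2131 g.

2.13 kg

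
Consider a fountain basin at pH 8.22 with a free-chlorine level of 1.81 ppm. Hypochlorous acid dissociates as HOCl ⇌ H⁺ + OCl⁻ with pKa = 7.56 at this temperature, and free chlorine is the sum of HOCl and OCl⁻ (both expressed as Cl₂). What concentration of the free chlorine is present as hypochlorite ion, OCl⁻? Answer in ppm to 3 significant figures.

1.49 ppm

[OCl⁻]/[HOCl] = 10^(pH − pKa) = 10^(8.22 − 7.56) = 10^0.66 = 4.571.
Fraction as HOCl = 1 / (1 + 4.571) = 0.1795.
OCl⁻ = (1 − 0.1795) × 1.81 ppm = 1.485 ppm.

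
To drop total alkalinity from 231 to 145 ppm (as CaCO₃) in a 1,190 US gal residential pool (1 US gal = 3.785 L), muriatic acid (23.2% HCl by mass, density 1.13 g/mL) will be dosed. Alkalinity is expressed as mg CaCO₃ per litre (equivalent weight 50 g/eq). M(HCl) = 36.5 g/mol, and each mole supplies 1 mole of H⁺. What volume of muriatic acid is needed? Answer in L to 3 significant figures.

Volume: 1,190 US gal × 3.785 L/gal = 4,504 L.
Alkalinity to neutralize: (231 − 145) = 86 mg/L as CaCO₃ × 4,504 L = 387.4 g as CaCO₃.
Equivalents of H⁺ required: 387.4 ÷ 50 g/eq = 7.747 eq = 7.747 mol HCl.
Mass of HCl: 7.747 × 36.5 = 282.8 g.
Mass of 23.2% solution: 282.8 / 0.232 = 1219 g.
Volume: 1219 g ÷ 1.13 g/mL = 1079 mL.

1.08 L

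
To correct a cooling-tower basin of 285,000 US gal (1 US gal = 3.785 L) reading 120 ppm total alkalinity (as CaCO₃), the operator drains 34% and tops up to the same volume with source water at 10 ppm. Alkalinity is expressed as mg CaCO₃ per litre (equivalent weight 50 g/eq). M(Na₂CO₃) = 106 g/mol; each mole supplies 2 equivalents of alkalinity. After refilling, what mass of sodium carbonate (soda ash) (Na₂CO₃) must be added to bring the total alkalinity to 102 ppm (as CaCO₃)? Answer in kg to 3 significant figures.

Volume: 285,000 US gal × 3.785 L/gal = 1,078,725 L.
After draining 34% and refilling: 120 × 0.66 + 10 × 0.34 = 82.6 ppm.
Deficit to target: 102 − 82.6 = 19.4 mg/L.
As CaCO₃: 19.4 mg/L × 1,078,725 L = 20,930 g; ÷ 50 g/eq ÷ 2 = 209.3 mol Na₂CO₃.
Mass: 209.3 × 106 = 22,180 g.

22.2 kg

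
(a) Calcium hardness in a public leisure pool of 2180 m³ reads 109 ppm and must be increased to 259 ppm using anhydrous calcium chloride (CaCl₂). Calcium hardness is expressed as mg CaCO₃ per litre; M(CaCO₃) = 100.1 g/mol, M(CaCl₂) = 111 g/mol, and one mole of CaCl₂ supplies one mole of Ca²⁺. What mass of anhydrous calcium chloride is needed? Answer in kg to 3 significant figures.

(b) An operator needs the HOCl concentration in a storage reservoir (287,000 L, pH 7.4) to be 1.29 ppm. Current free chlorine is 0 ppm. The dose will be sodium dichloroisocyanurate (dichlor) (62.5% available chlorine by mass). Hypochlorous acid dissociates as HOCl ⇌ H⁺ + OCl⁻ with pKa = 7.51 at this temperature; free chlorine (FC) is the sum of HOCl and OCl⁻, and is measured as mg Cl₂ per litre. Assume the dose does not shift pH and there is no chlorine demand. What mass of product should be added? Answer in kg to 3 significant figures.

(a) 363 kg; (b) 1.05 kg

(a) Volume: 2180 m³ = 2,180,000 L.
(a) Hardness to add: (259 − 109) = 150 mg/L as CaCO₃ × 2,180,000 L = 327,000 g as CaCO₃.
(a) Moles of Ca²⁺ (1 mol Ca²⁺ ≡ 1 mol CaCO₃): 327,000 / 100.1 g/mol = 3267 mol.
(a) Mass of CaCl₂: 3267 × 111 = 362,600 g.

(b) [OCl⁻]/[HOCl] = 10^(pH − pKa) = 10^(7.4 − 7.51) = 0.7762; fraction as HOCl = 1/(1 + 0.7762) = 0.563.
(b) Free chlorine required for 1.29 ppm HOCl: 1.29 / 0.563 = 2.291 ppm.
(b) FC to add: 2.291 − 0 = 2.291 mg/L as Cl₂.
(b) Cl₂ equivalent: 2.291 mg/L × 287,000 L = 657.6 g.
(b) Product at 62.5% available Cl: 657.6 / 0.625 = 1052 g.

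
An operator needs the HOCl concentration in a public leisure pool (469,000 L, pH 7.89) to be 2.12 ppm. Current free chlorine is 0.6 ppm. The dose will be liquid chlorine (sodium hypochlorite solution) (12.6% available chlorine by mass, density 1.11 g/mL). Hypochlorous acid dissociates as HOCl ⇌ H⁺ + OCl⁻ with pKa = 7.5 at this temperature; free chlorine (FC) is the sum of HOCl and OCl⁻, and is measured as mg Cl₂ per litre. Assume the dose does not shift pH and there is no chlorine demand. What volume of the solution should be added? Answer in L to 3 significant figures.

22.5 L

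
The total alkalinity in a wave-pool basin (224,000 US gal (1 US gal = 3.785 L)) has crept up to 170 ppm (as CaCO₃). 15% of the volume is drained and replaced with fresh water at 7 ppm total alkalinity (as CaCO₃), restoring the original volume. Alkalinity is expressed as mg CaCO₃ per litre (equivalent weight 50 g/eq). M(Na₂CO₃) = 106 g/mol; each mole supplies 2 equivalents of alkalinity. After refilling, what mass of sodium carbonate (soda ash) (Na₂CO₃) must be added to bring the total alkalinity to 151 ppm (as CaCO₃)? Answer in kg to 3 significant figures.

Volume: 224,000 US gal × 3.785 L/gal = 847,840 L.
After draining 15% and refilling: 170 × 0.85 + 7 × 0.15 = 145.55 ppm.
Deficit to target: 151 − 145.55 = 5.45 mg/L.
As CaCO₃: 5.45 mg/L × 847,840 L = 4621 g; ÷ 50 g/eq ÷ 2 = 46.21 mol Na₂CO₃.
Mass: 46.21 × 106 = 4898 g.

4.90 kg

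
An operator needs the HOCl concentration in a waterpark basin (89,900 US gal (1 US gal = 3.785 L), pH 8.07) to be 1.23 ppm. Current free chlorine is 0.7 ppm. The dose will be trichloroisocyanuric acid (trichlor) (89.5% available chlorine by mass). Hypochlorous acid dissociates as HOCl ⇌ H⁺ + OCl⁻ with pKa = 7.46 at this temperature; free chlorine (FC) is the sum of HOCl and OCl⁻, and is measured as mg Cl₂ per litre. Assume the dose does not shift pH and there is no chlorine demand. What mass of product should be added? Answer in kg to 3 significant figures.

Volume: 89,900 US gal × 3.785 L/gal = 340,272 L.
[OCl⁻]/[HOCl] = 10^(pH − pKa) = 10^(8.07 − 7.46) = 4.074; fraction as HOCl = 1/(1 + 4.074) = 0.1971.
Free chlorine required for 1.23 ppm HOCl: 1.23 / 0.1971 = 6.241 ppm.
FC to add: 6.241 − 0.7 = 5.541 mg/L as Cl₂.
Cl₂ equivalent: 5.541 mg/L × 340,272 L = 1885 g.
Product at 89.5% available Cl: 1885 / 0.895 = 2107 g.

2.11 kg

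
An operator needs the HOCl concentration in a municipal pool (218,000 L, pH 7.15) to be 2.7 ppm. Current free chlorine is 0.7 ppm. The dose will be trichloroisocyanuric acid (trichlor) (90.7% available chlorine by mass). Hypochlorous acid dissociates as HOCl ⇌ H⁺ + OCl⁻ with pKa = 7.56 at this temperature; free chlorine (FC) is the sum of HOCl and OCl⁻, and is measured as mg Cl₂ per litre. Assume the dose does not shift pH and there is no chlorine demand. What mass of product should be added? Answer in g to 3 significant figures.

[OCl⁻]/[HOCl] = 10^(pH − pKa) = 10^(7.15 − 7.56) = 0.389; fraction as HOCl = 1/(1 + 0.389) = 0.7199.
Free chlorine required for 2.7 ppm HOCl: 2.7 / 0.7199 = 3.75 ppm.
FC to add: 3.75 − 0.7 = 3.05 mg/L as Cl₂.
Cl₂ equivalent: 3.05 mg/L × 218,000 L = 665 g.
Product at 90.7% available Cl: 665 / 0.907 = 733.2 g.

733 g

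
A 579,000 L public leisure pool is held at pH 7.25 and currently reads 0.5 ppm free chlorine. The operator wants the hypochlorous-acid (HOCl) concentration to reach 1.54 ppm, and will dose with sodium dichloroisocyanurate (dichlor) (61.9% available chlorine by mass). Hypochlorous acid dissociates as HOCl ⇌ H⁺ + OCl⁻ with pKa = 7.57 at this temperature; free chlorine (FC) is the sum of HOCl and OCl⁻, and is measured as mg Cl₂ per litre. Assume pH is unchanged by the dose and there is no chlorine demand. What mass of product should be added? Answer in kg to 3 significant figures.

1.66 kg

[OCl⁻]/[HOCl] = 10^(pH − pKa) = 10^(7.25 − 7.57) = 0.4786; fraction as HOCl = 1/(1 + 0.4786) = 0.6763.
Free chlorine required for 1.54 ppm HOCl: 1.54 / 0.6763 = 2.277 ppm.
FC to add: 2.277 − 0.5 = 1.777 mg/L as Cl₂.
Cl₂ equivalent: 1.777 mg/L × 579,000 L = 1029 g.
Product at 61.9% available Cl: 1029 / 0.619 = 1662 g.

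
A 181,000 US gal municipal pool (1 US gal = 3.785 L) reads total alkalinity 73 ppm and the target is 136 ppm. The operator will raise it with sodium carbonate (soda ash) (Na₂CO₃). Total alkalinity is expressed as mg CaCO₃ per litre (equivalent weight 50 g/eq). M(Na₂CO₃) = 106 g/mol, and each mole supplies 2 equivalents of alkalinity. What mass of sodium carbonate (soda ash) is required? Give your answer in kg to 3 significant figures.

Volume: 181,000 US gal × 3.785 L/gal = 685,085 L.
Alkalinity to add: (136 − 73) = 63 mg/L as CaCO₃ × 685,085 L = 43,160 g as CaCO₃.
Equivalents: 43,160 g ÷ 50 g/eq = 863.2 eq.
Each mole of Na₂CO₃ supplies 2 eq, so 863.2 / 2 = 431.6 mol.
Mass: 431.6 mol × 106 g/mol = 45,750 g.

45.7 kg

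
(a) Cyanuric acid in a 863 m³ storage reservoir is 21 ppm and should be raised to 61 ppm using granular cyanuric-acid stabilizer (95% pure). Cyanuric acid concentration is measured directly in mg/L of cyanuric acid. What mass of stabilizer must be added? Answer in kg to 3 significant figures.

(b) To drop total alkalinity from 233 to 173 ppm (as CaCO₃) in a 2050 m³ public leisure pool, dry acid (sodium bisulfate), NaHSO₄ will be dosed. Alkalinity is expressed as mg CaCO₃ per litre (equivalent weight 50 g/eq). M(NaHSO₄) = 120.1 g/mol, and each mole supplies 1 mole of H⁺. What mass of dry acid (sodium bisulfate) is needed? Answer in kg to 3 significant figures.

(a) 36.3 kg; (b) 295 kg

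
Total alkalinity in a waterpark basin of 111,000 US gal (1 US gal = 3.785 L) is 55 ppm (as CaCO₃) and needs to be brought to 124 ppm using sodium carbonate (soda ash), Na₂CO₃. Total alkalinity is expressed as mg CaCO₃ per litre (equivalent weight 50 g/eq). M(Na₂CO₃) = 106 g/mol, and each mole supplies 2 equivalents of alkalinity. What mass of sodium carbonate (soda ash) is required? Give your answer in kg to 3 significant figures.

30.7 kg

Volume: 111,000 US gal × 3.785 L/gal = 420,135 L.
Alkalinity to add: (124 − 55) = 69 mg/L as CaCO₃ × 420,135 L = 28,990 g as CaCO₃.
Equivalents: 28,990 g ÷ 50 g/eq = 579.8 eq.
Each mole of Na₂CO₃ supplies 2 eq, so 579.8 / 2 = 289.9 mol.
Mass: 289.9 mol × 106 g/mol = 30,730 g.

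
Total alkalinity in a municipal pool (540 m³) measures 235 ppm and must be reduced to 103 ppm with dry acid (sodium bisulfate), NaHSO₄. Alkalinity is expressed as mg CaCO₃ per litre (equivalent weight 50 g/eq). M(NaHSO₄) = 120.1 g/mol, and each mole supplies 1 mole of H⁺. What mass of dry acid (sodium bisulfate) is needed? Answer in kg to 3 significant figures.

171 kg

Volume: 540 m³ = 540,000 L.
Alkalinity to neutralize: (235 − 103) = 132 mg/L as CaCO₃ × 540,000 L = 71,280 g as CaCO₃.
Equivalents of H⁺ required: 71,280 ÷ 50 g/eq = 1426 eq = 1426 mol NaHSO₄.
Mass of NaHSO₄: 1426 × 120.1 = 171,200 g.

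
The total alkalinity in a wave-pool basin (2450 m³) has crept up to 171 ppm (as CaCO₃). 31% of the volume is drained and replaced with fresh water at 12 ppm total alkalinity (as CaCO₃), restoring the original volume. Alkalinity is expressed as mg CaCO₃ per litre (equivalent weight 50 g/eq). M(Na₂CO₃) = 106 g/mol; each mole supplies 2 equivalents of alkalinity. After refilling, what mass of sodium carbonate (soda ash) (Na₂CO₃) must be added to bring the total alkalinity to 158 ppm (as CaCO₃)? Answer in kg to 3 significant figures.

94.2 kg

Volume: 2450 m³ = 2,450,000 L.
After draining 31% and refilling: 171 × 0.69 + 12 × 0.31 = 121.71 ppm.
Deficit to target: 158 − 121.71 = 36.29 mg/L.
As CaCO₃: 36.29 mg/L × 2,450,000 L = 88,910 g; ÷ 50 g/eq ÷ 2 = 889.1 mol Na₂CO₃.
Mass: 889.1 × 106 = 94,250 g.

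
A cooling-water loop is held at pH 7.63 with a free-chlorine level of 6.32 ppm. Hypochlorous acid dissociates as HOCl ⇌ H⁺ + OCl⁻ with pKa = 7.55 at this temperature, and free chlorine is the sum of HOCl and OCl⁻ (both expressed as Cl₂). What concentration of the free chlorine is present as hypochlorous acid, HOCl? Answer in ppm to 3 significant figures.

2.87 ppm

[OCl⁻]/[HOCl] = 10^(pH − pKa) = 10^(7.63 − 7.55) = 10^0.08 = 1.202.
Fraction as HOCl = 1 / (1 + 1.202) = 0.4541.
HOCl = 0.4541 × 6.32 ppm = 2.87 ppm.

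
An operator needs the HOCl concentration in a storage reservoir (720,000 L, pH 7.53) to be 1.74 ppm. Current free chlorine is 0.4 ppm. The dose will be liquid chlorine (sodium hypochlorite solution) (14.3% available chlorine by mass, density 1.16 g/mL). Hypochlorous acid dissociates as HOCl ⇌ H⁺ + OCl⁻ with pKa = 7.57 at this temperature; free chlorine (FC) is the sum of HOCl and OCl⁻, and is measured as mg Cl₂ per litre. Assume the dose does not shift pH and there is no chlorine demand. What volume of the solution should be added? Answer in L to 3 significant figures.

[OCl⁻]/[HOCl] = 10^(pH − pKa) = 10^(7.53 − 7.57) = 0.912; fraction as HOCl = 1/(1 + 0.912) = 0.523.
Free chlorine required for 1.74 ppm HOCl: 1.74 / 0.523 = 3.327 ppm.
FC to add: 3.327 − 0.4 = 2.927 mg/L as Cl₂.
Cl₂ equivalent: 2.927 mg/L × 720,000 L = 2107 g.
Product at 14.3% available Cl: 2107 / 0.143 = 14,740 g.
Volume: 14,740 g ÷ 1.16 g/mL = 12,700 mL.

12.7 L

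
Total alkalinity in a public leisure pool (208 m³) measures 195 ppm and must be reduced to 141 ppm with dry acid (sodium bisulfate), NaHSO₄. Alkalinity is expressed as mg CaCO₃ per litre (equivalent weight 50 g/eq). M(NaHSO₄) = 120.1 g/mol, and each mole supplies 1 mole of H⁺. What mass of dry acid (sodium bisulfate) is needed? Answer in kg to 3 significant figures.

27.0 kg

Volume: 208 m³ = 208,000 L.
Alkalinity to neutralize: (195 − 141) = 54 mg/L as CaCO₃ × 208,000 L = 11,230 g as CaCO₃.
Equivalents of H⁺ required: 11,230 ÷ 50 g/eq = 224.6 eq = 224.6 mol NaHSO₄.
Mass of NaHSO₄: 224.6 × 120.1 = 26,980 g.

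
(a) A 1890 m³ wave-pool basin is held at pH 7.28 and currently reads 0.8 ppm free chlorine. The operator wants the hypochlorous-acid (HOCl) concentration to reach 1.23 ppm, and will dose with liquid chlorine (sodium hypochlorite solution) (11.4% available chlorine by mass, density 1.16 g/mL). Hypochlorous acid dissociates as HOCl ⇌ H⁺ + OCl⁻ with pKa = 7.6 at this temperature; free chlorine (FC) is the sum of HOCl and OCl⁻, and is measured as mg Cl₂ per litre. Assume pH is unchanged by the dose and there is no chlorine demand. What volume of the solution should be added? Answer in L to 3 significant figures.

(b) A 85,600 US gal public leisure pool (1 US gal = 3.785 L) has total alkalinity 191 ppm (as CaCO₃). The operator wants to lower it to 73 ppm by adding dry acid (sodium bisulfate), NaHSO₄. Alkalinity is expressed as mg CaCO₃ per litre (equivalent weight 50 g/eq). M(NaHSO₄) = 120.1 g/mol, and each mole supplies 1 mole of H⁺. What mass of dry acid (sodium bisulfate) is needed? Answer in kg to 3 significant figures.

(a) Volume: 1890 m³ = 1,890,000 L.
(a) [OCl⁻]/[HOCl] = 10^(pH − pKa) = 10^(7.28 − 7.6) = 0.4786; fraction as HOCl = 1/(1 + 0.4786) = 0.6763.
(a) Free chlorine required for 1.23 ppm HOCl: 1.23 / 0.6763 = 1.819 ppm.
(a) FC to add: 1.819 − 0.8 = 1.019 mg/L as Cl₂.
(a) Cl₂ equivalent: 1.019 mg/L × 1,890,000 L = 1925 g.
(a) Product at 11.4% available Cl: 1925 / 0.114 = 16,890 g.
(a) Volume: 16,890 g ÷ 1.16 g/mL = 14,560 mL.

(b) Volume: 85,600 US gal × 3.785 L/gal = 323,996 L.
(b) Alkalinity to neutralize: (191 − 73) = 118 mg/L as CaCO₃ × 323,996 L = 38,230 g as CaCO₃.
(b) Equivalents of H⁺ required: 38,230 ÷ 50 g/eq = 764.6 eq = 764.6 mol NaHSO₄.
(b) Mass of NaHSO₄: 764.6 × 120.1 = 91,830 g.

(a) 14.6 L; (b) 91.8 kg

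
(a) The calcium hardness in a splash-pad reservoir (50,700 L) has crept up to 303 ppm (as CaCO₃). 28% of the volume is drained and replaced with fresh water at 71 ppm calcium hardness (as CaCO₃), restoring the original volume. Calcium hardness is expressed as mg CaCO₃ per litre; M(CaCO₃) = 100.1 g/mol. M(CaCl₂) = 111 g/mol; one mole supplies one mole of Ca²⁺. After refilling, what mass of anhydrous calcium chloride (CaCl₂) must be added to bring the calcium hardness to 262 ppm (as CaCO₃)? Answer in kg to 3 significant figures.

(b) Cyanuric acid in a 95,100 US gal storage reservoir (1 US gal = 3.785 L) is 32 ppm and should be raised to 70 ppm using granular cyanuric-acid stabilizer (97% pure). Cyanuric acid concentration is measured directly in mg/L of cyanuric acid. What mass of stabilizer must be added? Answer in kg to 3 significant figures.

(a) After draining 28% and refilling: 303 × 0.72 + 71 × 0.28 = 238.04 ppm.
(a) Deficit to target: 262 − 238.04 = 23.96 mg/L.
(a) As CaCO₃: 23.96 mg/L × 50,700 L = 1215 g; ÷ 100.1 = 12.14 mol Ca²⁺.
(a) Mass: 12.14 × 111 = 1347 g.

(b) Volume: 95,100 US gal × 3.785 L/gal = 359,954 L.
(b) CYA to add: (70 − 32) = 38 mg/L × 359,954 L = 13,680 g cyanuric acid.
(b) At 97% purity: 13,680 / 0.97 = 14,100 g product.

(a) 1.35 kg; (b) 14.1 kg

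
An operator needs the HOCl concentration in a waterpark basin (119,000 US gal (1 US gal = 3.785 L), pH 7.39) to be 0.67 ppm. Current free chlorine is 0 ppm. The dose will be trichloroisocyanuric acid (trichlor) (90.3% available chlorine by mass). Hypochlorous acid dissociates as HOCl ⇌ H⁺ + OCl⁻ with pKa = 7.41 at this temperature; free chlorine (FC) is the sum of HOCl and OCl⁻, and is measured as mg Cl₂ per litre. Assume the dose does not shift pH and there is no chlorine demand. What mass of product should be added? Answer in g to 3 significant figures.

653 g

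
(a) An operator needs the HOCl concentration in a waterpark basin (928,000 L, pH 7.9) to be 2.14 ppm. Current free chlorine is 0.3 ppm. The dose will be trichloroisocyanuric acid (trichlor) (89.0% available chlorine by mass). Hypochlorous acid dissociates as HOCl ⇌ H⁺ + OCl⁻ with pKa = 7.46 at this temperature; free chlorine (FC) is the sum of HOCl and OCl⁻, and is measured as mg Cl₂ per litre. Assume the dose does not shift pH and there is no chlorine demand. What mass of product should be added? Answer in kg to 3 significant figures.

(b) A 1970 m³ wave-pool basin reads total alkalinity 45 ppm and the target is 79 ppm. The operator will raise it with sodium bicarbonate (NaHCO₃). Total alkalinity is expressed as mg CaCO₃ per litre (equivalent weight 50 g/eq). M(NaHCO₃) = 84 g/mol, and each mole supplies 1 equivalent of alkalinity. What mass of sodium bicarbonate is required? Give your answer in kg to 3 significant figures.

(a) 8.06 kg; (b) 113 kg

(a) [OCl⁻]/[HOCl] = 10^(pH − pKa) = 10^(7.9 − 7.46) = 2.754; fraction as HOCl = 1/(1 + 2.754) = 0.2664.
(a) Free chlorine required for 2.14 ppm HOCl: 2.14 / 0.2664 = 8.034 ppm.
(a) FC to add: 8.034 − 0.3 = 7.734 mg/L as Cl₂.
(a) Cl₂ equivalent: 7.734 mg/L × 928,000 L = 7177 g.
(a) Product at 89.0% available Cl: 7177 / 0.89 = 8064 g.

(b) Volume: 1970 m³ = 1,970,000 L.
(b) Alkalinity to add: (79 − 45) = 34 mg/L as CaCO₃ × 1,970,000 L = 66,980 g as CaCO₃.
(b) Equivalents: 66,980 g ÷ 50 g/eq = 1340 eq.
(b) NaHCO₃ supplies 1 eq per mole → 1340 mol.
(b) Mass: 1340 mol × 84 g/mol = 112,500 g.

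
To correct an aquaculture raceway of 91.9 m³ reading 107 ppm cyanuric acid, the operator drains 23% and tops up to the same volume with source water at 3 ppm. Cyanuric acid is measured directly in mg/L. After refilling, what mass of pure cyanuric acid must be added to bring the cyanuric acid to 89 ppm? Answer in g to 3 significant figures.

Volume: 91.9 m³ = 91,900 L.
After draining 23% and refilling: 107 × 0.77 + 3 × 0.23 = 83.08 ppm.
Deficit to target: 89 − 83.08 = 5.92 mg/L.
Mass: 5.92 mg/L × 91,900 L = 544 g cyanuric acid.

544 g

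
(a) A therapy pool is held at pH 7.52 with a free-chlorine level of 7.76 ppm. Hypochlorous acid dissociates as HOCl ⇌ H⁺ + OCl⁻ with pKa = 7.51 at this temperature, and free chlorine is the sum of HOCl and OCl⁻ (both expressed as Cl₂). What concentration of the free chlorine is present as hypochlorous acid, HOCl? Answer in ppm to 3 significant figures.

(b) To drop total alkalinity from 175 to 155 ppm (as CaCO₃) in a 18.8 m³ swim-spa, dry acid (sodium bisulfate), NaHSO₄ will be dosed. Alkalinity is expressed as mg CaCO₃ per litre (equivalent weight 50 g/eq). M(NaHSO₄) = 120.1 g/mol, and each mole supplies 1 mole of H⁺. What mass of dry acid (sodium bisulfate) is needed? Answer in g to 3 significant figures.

(a) [OCl⁻]/[HOCl] = 10^(pH − pKa) = 10^(7.52 − 7.51) = 10^0.01 = 1.023.
(a) Fraction as HOCl = 1 / (1 + 1.023) = 0.4942.
(a) HOCl = 0.4942 × 7.76 ppm = 3.835 ppm.

(b) Volume: 18.8 m³ = 18,800 L.
(b) Alkalinity to neutralize: (175 − 155) = 20 mg/L as CaCO₃ × 18,800 L = 376 g as CaCO₃.
(b) Equivalents of H⁺ required: 376 ÷ 50 g/eq = 7.52 eq = 7.52 mol NaHSO₄.
(b) Mass of NaHSO₄: 7.52 × 120.1 = 903.2 g.

(a) 3.84 ppm; (b) 903 g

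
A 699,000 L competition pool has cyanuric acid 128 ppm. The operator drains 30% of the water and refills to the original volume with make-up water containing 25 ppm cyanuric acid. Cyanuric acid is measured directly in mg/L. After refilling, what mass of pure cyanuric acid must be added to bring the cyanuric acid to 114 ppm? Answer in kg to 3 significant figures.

11.8 kg

After draining 30% and refilling: 128 × 0.70 + 25 × 0.30 = 97.1 ppm.
Deficit to target: 114 − 97.1 = 16.9 mg/L.
Mass: 16.9 mg/L × 699,000 L = 11,810 g cyanuric acid.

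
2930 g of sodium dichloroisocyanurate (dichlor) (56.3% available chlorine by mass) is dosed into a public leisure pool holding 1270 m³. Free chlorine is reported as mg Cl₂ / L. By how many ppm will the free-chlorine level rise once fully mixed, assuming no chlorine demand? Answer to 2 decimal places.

1.30 ppm

Volume: 1270 m³ = 1,270,000 L.
Available chlorine delivered: 2930 g × 0.563 = 1650 g as Cl₂.
Concentration rise: 1650 g / 1,270,000 L = 1.299 mg/L = 1.30 ppm.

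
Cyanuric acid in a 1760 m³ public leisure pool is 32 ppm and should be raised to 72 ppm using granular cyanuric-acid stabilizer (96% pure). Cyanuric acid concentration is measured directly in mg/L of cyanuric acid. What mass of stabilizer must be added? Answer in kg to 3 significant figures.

Volume: 1760 m³ = 1,760,000 L.
CYA to add: (72 − 32) = 40 mg/L × 1,760,000 L = 70,400 g cyanuric acid.
At 96% purity: 70,400 / 0.96 = 73,330 g product.

73.3 kg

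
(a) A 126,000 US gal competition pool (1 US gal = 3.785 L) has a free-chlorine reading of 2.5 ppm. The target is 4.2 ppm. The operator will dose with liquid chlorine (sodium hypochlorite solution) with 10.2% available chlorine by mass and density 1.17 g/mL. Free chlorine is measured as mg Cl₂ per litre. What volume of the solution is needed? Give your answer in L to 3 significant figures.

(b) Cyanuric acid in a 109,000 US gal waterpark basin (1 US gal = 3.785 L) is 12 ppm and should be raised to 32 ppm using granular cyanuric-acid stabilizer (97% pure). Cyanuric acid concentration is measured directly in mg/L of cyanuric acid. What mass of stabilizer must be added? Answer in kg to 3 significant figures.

(a) Volume: 126,000 US gal × 3.785 L/gal = 476,910 L.
(a) Chlorine deficit: 4.2 − 2.5 = 1.7 ppm = 1.7 mg/L as Cl₂.
(a) Cl₂ equivalent needed: 1.7 mg/L × 476,910 L = 810,700 mg = 810.7 g.
(a) Product at 10.2% available chlorine: 810.7 / 0.102 = 7948 g.
(a) Volume at density 1.17 g/mL: 7948 g ÷ 1.17 g/mL = 6794 mL.

(b) Volume: 109,000 US gal × 3.785 L/gal = 412,565 L.
(b) CYA to add: (32 − 12) = 20 mg/L × 412,565 L = 8251 g cyanuric acid.
(b) At 97% purity: 8251 / 0.97 = 8506 g product.

(a) 6.79 L; (b) 8.51 kg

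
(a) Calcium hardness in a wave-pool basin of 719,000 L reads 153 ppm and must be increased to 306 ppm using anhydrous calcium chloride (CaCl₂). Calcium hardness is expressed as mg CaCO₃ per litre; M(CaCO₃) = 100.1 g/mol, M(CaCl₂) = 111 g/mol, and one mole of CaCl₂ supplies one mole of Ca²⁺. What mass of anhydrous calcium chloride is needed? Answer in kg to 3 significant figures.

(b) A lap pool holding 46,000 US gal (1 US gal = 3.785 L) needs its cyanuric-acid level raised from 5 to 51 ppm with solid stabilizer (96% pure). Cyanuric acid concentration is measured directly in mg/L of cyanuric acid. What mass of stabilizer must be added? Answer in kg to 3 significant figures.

(a) Hardness to add: (306 − 153) = 153 mg/L as CaCO₃ × 719,000 L = 110,000 g as CaCO₃.
(a) Moles of Ca²⁺ (1 mol Ca²⁺ ≡ 1 mol CaCO₃): 110,000 / 100.1 g/mol = 1099 mol.
(a) Mass of CaCl₂: 1099 × 111 = 122,000 g.

(b) Volume: 46,000 US gal × 3.785 L/gal = 174,110 L.
(b) CYA to add: (51 − 5) = 46 mg/L × 174,110 L = 8009 g cyanuric acid.
(b) At 96% purity: 8009 / 0.96 = 8343 g product.

(a) 122 kg; (b) 8.34 kg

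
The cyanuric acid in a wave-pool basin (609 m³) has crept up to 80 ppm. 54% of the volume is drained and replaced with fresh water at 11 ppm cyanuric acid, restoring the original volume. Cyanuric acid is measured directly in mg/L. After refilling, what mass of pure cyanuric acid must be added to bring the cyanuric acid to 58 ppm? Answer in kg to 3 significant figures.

Volume: 609 m³ = 609,000 L.
After draining 54% and refilling: 80 × 0.46 + 11 × 0.54 = 42.74 ppm.
Deficit to target: 58 − 42.74 = 15.26 mg/L.
Mass: 15.26 mg/L × 609,000 L = 9293 g cyanuric acid.

9.29 kg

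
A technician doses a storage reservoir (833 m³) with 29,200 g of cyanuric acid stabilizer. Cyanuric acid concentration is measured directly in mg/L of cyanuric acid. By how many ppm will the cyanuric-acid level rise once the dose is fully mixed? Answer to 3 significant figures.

35.1 ppm

Volume: 833 m³ = 833,000 L.
Rise: 29,200 g / 833,000 L × 1000 = 35.05 mg/L.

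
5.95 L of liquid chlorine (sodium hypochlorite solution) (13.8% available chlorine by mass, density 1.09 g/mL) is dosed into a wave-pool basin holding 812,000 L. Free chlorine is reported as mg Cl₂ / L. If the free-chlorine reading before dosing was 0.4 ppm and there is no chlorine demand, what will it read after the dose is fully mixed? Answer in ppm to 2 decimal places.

Mass of solution: 5.95 L × 1000 mL/L × 1.09 g/mL = 6486 g.
Available chlorine delivered: 6486 g × 0.138 = 895 g as Cl₂.
Concentration rise: 895 g / 812,000 L = 1.102 mg/L = 1.10 ppm.
Final FC: 0.4 + 1.10 = 1.50 ppm.

1.50 ppm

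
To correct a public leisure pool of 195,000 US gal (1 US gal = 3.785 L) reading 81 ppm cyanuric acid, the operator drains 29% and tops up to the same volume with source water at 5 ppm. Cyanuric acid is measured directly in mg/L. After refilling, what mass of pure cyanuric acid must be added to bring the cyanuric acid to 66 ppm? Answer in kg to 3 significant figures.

5.20 kg

Volume: 195,000 US gal × 3.785 L/gal = 738,075 L.
After draining 29% and refilling: 81 × 0.71 + 5 × 0.29 = 58.96 ppm.
Deficit to target: 66 − 58.96 = 7.04 mg/L.
Mass: 7.04 mg/L × 738,075 L = 5196 g cyanuric acid.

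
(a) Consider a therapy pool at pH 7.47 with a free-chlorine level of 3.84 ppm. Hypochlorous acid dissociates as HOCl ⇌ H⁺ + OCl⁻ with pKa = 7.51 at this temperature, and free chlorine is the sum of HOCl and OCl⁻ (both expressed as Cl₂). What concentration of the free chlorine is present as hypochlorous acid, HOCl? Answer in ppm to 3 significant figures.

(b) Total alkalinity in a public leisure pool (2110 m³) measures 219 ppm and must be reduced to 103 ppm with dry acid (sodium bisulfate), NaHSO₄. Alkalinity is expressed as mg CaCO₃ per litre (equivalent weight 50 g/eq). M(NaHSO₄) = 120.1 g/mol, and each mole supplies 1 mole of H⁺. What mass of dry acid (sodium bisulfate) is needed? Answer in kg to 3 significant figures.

(a) 2.01 ppm; (b) 588 kg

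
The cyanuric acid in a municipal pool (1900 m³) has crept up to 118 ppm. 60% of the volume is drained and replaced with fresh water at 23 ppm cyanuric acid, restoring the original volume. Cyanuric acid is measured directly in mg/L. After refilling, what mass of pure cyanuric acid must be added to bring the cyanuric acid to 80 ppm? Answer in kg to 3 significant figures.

36.1 kg

Volume: 1900 m³ = 1,900,000 L.
After draining 60% and refilling: 118 × 0.40 + 23 × 0.60 = 61 ppm.
Deficit to target: 80 − 61 = 19 mg/L.
Mass: 19 mg/L × 1,900,000 L = 36,100 g cyanuric acid.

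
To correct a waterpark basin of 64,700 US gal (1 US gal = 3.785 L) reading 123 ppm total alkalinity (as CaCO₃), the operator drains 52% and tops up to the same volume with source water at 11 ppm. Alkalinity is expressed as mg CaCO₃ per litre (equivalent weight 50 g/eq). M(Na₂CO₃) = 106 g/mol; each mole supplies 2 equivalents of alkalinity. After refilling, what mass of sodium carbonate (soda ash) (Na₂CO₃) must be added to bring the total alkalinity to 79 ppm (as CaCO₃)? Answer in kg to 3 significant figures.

Volume: 64,700 US gal × 3.785 L/gal = 244,890 L.
After draining 52% and refilling: 123 × 0.48 + 11 × 0.52 = 64.76 ppm.
Deficit to target: 79 − 64.76 = 14.24 mg/L.
As CaCO₃: 14.24 mg/L × 244,890 L = 3487 g; ÷ 50 g/eq ÷ 2 = 34.87 mol Na₂CO₃.
Mass: 34.87 × 106 = 3696 g.

3.70 kg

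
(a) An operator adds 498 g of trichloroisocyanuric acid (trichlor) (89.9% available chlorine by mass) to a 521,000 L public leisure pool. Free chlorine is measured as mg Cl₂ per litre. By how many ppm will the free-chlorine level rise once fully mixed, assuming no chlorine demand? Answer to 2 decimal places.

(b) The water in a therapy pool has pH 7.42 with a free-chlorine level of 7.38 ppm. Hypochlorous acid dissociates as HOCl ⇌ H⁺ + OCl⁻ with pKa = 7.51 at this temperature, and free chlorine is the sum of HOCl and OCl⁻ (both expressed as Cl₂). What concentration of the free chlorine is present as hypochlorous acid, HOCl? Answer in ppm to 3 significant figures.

(a) Available chlorine delivered: 498 g × 0.899 = 447.7 g as Cl₂.
(a) Concentration rise: 447.7 g / 521,000 L = 0.8593 mg/L = 0.86 ppm.

(b) [OCl⁻]/[HOCl] = 10^(pH − pKa) = 10^(7.42 − 7.51) = 10^-0.09 = 0.8128.
(b) Fraction as HOCl = 1 / (1 + 0.8128) = 0.5516.
(b) HOCl = 0.5516 × 7.38 ppm = 4.071 ppm.

(a) 0.86 ppm; (b) 4.07 ppm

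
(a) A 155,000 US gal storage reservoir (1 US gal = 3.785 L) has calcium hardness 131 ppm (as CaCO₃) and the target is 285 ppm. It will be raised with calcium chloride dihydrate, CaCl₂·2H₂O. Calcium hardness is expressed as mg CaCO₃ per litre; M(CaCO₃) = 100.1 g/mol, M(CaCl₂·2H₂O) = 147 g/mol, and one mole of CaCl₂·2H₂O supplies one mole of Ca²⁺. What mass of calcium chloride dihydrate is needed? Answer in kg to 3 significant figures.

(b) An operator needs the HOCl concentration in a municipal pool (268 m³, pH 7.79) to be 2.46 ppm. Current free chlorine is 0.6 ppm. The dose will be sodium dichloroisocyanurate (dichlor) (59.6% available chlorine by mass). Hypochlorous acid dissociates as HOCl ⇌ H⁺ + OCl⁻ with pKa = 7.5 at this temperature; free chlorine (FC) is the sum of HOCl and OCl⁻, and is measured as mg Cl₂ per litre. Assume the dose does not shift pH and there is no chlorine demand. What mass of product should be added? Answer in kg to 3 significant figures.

(a) Volume: 155,000 US gal × 3.785 L/gal = 586,675 L.
(a) Hardness to add: (285 − 131) = 154 mg/L as CaCO₃ × 586,675 L = 90,350 g as CaCO₃.
(a) Moles of Ca²⁺ (1 mol Ca²⁺ ≡ 1 mol CaCO₃): 90,350 / 100.1 g/mol = 902.6 mol.
(a) Mass of CaCl₂·2H₂O: 902.6 × 147 = 132,700 g.

(b) Volume: 268 m³ = 268,000 L.
(b) [OCl⁻]/[HOCl] = 10^(pH − pKa) = 10^(7.79 − 7.5) = 1.95; fraction as HOCl = 1/(1 + 1.95) = 0.339.
(b) Free chlorine required for 2.46 ppm HOCl: 2.46 / 0.339 = 7.257 ppm.
(b) FC to add: 7.257 − 0.6 = 6.657 mg/L as Cl₂.
(b) Cl₂ equivalent: 6.657 mg/L × 268,000 L = 1784 g.
(b) Product at 59.6% available Cl: 1784 / 0.596 = 2993 g.

(a) 133 kg; (b) 2.99 kg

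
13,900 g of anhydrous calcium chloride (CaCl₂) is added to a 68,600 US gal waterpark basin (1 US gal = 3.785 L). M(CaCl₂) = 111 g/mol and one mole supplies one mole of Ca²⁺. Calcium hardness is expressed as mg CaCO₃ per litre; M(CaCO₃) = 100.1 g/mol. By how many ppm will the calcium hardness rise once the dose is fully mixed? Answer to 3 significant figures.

48.3 ppm

Volume: 68,600 US gal × 3.785 L/gal = 259,651 L.
Moles of Ca²⁺: 13,900 g ÷ 111 g/mol = 125.2 mol.
As CaCO₃: 125.2 mol × 100.1 g/mol = 12,540 g.
Rise: 12,540 g / 259,651 L × 1000 = 48.28 mg/L.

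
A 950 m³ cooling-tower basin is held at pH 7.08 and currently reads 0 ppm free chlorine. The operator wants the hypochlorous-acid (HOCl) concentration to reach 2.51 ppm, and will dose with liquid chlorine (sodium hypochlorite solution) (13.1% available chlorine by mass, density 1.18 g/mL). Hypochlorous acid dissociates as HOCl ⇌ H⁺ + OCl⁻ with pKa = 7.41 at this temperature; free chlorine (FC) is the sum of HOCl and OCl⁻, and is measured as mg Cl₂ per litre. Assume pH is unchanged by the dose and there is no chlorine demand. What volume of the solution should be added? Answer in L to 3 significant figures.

22.6 L

Volume: 950 m³ = 950,000 L.
[OCl⁻]/[HOCl] = 10^(pH − pKa) = 10^(7.08 − 7.41) = 0.4677; fraction as HOCl = 1/(1 + 0.4677) = 0.6813.
Free chlorine required for 2.51 ppm HOCl: 2.51 / 0.6813 = 3.684 ppm.
FC to add: 3.684 − 0 = 3.684 mg/L as Cl₂.
Cl₂ equivalent: 3.684 mg/L × 950,000 L = 3500 g.
Product at 13.1% available Cl: 3500 / 0.131 = 26,720 g.
Volume: 26,720 g ÷ 1.18 g/mL = 22,640 mL.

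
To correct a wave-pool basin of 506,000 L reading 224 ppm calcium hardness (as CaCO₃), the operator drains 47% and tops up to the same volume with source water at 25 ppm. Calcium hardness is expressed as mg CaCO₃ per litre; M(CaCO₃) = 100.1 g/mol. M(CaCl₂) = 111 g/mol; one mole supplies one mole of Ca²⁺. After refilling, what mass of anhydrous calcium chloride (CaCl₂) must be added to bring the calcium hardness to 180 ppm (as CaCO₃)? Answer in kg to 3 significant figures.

After draining 47% and refilling: 224 × 0.53 + 25 × 0.47 = 130.47 ppm.
Deficit to target: 180 − 130.47 = 49.53 mg/L.
As CaCO₃: 49.53 mg/L × 506,000 L = 25,060 g; ÷ 100.1 = 250.4 mol Ca²⁺.
Mass: 250.4 × 111 = 27,790 g.

27.8 kg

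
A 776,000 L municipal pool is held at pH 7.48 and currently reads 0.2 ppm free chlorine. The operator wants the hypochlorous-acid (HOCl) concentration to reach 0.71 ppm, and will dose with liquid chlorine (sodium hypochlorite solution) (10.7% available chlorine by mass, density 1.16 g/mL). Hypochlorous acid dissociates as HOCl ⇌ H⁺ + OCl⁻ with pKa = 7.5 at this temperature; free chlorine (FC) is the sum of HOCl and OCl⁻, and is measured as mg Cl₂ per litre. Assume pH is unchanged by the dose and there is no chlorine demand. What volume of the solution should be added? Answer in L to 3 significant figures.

[OCl⁻]/[HOCl] = 10^(pH − pKa) = 10^(7.48 − 7.5) = 0.955; fraction as HOCl = 1/(1 + 0.955) = 0.5115.
Free chlorine required for 0.71 ppm HOCl: 0.71 / 0.5115 = 1.388 ppm.
FC to add: 1.388 − 0.2 = 1.188 mg/L as Cl₂.
Cl₂ equivalent: 1.188 mg/L × 776,000 L = 921.9 g.
Product at 10.7% available Cl: 921.9 / 0.107 = 8616 g.
Volume: 8616 g ÷ 1.16 g/mL = 7428 mL.

7.43 L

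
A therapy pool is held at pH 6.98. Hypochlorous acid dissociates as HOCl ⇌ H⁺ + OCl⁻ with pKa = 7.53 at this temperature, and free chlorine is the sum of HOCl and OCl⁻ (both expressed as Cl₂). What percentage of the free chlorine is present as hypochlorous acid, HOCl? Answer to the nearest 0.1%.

78.0%

[OCl⁻]/[HOCl] = 10^(pH − pKa) = 10^(6.98 − 7.53) = 10^-0.55 = 0.2818.
Fraction as HOCl = 1 / (1 + 0.2818) = 0.7801.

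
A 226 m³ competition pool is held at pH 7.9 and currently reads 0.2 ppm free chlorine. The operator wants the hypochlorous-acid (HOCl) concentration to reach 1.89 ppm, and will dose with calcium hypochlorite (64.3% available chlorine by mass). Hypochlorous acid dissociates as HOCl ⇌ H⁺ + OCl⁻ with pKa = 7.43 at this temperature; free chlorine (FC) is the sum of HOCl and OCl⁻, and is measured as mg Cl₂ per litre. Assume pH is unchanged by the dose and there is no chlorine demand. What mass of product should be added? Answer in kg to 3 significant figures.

Volume: 226 m³ = 226,000 L.
[OCl⁻]/[HOCl] = 10^(pH − pKa) = 10^(7.9 − 7.43) = 2.951; fraction as HOCl = 1/(1 + 2.951) = 0.2531.
Free chlorine required for 1.89 ppm HOCl: 1.89 / 0.2531 = 7.468 ppm.
FC to add: 7.468 − 0.2 = 7.268 mg/L as Cl₂.
Cl₂ equivalent: 7.268 mg/L × 226,000 L = 1643 g.
Product at 64.3% available Cl: 1643 / 0.643 = 2554 g.

2.55 kg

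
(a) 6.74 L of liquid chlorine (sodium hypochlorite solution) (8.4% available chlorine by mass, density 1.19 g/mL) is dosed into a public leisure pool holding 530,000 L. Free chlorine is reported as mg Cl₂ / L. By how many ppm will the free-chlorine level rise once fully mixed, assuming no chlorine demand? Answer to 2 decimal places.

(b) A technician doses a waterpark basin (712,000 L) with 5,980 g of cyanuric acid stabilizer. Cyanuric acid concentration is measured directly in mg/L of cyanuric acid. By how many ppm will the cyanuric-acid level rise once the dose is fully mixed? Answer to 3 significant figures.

(a) Mass of solution: 6.74 L × 1000 mL/L × 1.19 g/mL = 8021 g.
(a) Available chlorine delivered: 8021 g × 0.084 = 673.7 g as Cl₂.
(a) Concentration rise: 673.7 g / 530,000 L = 1.271 mg/L = 1.27 ppm.

(b) Rise: 5,980 g / 712,000 L × 1000 = 8.399 mg/L.

(a) 1.27 ppm; (b) 8.40 ppm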